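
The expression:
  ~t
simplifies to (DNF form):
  ~t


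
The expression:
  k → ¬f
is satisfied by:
  {k: False, f: False}
  {f: True, k: False}
  {k: True, f: False}


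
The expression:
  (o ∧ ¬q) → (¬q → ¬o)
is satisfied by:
  {q: True, o: False}
  {o: False, q: False}
  {o: True, q: True}


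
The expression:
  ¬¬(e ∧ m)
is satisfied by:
  {m: True, e: True}


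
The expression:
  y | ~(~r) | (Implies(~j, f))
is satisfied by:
  {r: True, y: True, f: True, j: True}
  {r: True, y: True, f: True, j: False}
  {r: True, y: True, j: True, f: False}
  {r: True, y: True, j: False, f: False}
  {r: True, f: True, j: True, y: False}
  {r: True, f: True, j: False, y: False}
  {r: True, f: False, j: True, y: False}
  {r: True, f: False, j: False, y: False}
  {y: True, f: True, j: True, r: False}
  {y: True, f: True, j: False, r: False}
  {y: True, j: True, f: False, r: False}
  {y: True, j: False, f: False, r: False}
  {f: True, j: True, y: False, r: False}
  {f: True, y: False, j: False, r: False}
  {j: True, y: False, f: False, r: False}


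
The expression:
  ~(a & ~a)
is always true.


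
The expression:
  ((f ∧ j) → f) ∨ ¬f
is always true.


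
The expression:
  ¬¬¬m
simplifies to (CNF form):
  ¬m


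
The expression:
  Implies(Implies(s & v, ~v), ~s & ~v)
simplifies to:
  (s & v) | (~s & ~v)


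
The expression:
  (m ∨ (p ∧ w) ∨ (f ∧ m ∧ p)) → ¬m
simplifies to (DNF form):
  ¬m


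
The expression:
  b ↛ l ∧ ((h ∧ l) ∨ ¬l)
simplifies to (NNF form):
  b ∧ ¬l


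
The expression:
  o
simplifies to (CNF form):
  o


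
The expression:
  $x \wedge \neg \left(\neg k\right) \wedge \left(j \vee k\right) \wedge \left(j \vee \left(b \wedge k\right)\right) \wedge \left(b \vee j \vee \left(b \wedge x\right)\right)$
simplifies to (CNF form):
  $k \wedge x \wedge \left(b \vee j\right)$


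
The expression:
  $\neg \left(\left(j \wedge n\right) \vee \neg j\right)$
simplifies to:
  $j \wedge \neg n$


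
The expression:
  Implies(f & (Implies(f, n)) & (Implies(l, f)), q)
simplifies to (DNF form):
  q | ~f | ~n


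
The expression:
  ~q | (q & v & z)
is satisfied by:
  {z: True, v: True, q: False}
  {z: True, v: False, q: False}
  {v: True, z: False, q: False}
  {z: False, v: False, q: False}
  {z: True, q: True, v: True}


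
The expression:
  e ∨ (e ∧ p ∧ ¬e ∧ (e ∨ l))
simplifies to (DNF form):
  e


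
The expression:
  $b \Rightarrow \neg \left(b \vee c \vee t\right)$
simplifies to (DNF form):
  $\neg b$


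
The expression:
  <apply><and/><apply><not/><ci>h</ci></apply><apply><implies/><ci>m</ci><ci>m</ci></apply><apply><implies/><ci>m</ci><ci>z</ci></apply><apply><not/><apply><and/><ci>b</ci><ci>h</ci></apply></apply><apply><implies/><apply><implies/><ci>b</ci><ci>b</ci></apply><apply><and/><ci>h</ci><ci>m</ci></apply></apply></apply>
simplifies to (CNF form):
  <false/>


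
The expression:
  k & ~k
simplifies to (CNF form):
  False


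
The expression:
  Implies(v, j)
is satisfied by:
  {j: True, v: False}
  {v: False, j: False}
  {v: True, j: True}


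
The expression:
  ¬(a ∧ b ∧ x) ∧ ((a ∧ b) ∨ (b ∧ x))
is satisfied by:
  {a: True, b: True, x: False}
  {x: True, b: True, a: False}


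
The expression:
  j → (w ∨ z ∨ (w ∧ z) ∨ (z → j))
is always true.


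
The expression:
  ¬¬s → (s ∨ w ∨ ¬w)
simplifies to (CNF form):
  True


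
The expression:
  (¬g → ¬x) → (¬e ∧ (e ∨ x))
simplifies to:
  x ∧ (¬e ∨ ¬g)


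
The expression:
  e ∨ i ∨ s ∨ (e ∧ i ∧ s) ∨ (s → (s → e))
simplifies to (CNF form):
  True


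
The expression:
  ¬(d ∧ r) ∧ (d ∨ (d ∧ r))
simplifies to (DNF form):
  d ∧ ¬r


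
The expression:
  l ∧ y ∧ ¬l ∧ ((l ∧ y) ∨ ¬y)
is never true.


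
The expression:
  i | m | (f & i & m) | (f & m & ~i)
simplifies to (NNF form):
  i | m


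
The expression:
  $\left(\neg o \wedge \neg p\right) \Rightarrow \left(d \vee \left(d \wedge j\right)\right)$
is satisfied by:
  {d: True, o: True, p: True}
  {d: True, o: True, p: False}
  {d: True, p: True, o: False}
  {d: True, p: False, o: False}
  {o: True, p: True, d: False}
  {o: True, p: False, d: False}
  {p: True, o: False, d: False}


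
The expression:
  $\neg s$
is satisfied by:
  {s: False}


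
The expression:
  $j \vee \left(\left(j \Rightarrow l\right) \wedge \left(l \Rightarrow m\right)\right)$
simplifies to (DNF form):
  $j \vee m \vee \neg l$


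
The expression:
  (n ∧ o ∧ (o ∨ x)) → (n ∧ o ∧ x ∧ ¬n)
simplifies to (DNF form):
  ¬n ∨ ¬o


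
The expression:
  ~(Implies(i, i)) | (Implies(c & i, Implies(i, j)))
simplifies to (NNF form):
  j | ~c | ~i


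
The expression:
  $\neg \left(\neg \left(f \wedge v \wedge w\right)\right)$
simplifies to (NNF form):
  $f \wedge v \wedge w$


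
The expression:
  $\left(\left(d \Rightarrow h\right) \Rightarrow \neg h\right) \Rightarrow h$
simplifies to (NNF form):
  $h$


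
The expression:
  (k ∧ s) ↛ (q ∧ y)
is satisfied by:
  {s: True, k: True, q: False, y: False}
  {y: True, s: True, k: True, q: False}
  {q: True, s: True, k: True, y: False}


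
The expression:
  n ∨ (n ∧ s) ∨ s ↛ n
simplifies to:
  n ∨ s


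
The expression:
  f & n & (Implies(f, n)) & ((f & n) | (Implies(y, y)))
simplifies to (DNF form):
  f & n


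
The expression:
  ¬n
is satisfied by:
  {n: False}


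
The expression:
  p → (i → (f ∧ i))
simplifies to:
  f ∨ ¬i ∨ ¬p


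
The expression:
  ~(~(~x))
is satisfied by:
  {x: False}


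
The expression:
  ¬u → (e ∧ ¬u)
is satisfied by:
  {e: True, u: True}
  {e: True, u: False}
  {u: True, e: False}


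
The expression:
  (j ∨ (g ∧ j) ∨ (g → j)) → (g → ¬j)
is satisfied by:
  {g: False, j: False}
  {j: True, g: False}
  {g: True, j: False}


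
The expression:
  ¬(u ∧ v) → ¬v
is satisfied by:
  {u: True, v: False}
  {v: False, u: False}
  {v: True, u: True}


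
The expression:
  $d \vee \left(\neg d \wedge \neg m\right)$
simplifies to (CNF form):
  $d \vee \neg m$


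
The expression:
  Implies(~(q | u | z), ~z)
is always true.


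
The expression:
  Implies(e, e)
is always true.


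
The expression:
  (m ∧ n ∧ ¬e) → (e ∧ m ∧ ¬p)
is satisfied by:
  {e: True, m: False, n: False}
  {m: False, n: False, e: False}
  {n: True, e: True, m: False}
  {n: True, m: False, e: False}
  {e: True, m: True, n: False}
  {m: True, e: False, n: False}
  {n: True, m: True, e: True}


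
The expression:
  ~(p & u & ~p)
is always true.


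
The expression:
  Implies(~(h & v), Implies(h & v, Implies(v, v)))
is always true.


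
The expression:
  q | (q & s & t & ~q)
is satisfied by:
  {q: True}


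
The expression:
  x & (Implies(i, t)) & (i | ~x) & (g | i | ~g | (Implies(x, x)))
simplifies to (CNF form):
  i & t & x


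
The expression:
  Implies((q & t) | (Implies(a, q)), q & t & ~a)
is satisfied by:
  {a: True, t: True, q: False}
  {a: True, q: False, t: False}
  {t: True, q: True, a: False}


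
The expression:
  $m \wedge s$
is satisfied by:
  {m: True, s: True}


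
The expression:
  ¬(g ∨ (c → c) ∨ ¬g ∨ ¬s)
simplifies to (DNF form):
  False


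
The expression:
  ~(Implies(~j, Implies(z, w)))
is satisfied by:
  {z: True, w: False, j: False}


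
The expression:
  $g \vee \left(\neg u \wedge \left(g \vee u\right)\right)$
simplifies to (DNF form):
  $g$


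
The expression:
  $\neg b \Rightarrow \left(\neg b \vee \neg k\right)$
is always true.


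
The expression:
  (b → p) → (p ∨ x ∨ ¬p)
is always true.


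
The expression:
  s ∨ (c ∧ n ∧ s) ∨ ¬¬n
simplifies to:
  n ∨ s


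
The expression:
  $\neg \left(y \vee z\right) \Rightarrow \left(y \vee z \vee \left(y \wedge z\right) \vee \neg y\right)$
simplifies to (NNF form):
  $\text{True}$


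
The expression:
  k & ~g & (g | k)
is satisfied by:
  {k: True, g: False}


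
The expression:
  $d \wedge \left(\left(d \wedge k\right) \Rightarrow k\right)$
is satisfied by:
  {d: True}


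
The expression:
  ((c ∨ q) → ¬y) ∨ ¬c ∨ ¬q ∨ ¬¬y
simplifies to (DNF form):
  True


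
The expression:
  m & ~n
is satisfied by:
  {m: True, n: False}


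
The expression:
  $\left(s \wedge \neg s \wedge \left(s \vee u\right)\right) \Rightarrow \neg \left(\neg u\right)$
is always true.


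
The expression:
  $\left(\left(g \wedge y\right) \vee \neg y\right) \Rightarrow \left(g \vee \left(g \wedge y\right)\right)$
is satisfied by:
  {y: True, g: True}
  {y: True, g: False}
  {g: True, y: False}


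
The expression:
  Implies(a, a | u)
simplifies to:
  True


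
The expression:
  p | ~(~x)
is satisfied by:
  {x: True, p: True}
  {x: True, p: False}
  {p: True, x: False}


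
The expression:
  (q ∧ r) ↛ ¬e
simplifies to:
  e ∧ q ∧ r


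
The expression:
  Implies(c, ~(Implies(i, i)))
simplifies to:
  ~c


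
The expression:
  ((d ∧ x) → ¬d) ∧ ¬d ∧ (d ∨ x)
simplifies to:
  x ∧ ¬d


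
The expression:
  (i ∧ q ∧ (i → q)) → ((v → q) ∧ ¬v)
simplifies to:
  ¬i ∨ ¬q ∨ ¬v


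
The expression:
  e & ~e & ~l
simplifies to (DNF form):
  False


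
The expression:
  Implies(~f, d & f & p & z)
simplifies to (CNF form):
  f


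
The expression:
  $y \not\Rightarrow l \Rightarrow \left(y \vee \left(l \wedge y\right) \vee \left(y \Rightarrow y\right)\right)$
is always true.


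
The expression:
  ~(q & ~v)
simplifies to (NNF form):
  v | ~q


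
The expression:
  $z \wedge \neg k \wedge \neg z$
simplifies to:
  $\text{False}$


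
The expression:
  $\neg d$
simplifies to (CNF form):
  $\neg d$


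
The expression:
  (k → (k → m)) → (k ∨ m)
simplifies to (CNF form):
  k ∨ m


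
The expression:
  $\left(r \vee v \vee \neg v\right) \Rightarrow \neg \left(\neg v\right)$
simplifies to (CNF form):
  $v$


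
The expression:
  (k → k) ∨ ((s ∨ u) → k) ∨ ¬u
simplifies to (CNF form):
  True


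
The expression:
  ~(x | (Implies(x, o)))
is never true.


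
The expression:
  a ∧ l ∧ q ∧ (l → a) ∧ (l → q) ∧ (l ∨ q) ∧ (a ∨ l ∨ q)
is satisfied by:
  {a: True, q: True, l: True}


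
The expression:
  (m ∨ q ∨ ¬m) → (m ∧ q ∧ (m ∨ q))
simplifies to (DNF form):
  m ∧ q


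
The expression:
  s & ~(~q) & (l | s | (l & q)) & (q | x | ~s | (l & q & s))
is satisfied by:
  {s: True, q: True}


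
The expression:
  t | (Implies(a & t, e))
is always true.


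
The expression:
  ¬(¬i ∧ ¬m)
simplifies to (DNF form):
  i ∨ m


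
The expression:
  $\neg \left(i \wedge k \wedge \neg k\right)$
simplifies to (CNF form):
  $\text{True}$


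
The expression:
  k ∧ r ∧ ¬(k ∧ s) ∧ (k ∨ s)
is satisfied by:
  {r: True, k: True, s: False}


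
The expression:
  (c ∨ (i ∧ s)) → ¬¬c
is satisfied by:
  {c: True, s: False, i: False}
  {s: False, i: False, c: False}
  {i: True, c: True, s: False}
  {i: True, s: False, c: False}
  {c: True, s: True, i: False}
  {s: True, c: False, i: False}
  {i: True, s: True, c: True}


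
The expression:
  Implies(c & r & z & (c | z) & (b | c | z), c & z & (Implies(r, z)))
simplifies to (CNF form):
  True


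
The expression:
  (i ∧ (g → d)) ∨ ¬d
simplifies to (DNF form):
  i ∨ ¬d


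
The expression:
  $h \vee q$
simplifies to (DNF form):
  $h \vee q$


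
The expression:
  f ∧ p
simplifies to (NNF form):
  f ∧ p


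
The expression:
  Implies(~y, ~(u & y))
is always true.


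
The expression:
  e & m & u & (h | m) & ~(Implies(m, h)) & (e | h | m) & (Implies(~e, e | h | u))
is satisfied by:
  {m: True, e: True, u: True, h: False}


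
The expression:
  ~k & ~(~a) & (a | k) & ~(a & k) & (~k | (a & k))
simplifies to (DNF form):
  a & ~k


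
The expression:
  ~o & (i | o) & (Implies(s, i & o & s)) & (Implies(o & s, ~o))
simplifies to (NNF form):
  i & ~o & ~s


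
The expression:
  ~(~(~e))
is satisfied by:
  {e: False}


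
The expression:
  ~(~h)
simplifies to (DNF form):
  h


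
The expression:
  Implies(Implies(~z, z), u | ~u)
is always true.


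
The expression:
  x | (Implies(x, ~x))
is always true.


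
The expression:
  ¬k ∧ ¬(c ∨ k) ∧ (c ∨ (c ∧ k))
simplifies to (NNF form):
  False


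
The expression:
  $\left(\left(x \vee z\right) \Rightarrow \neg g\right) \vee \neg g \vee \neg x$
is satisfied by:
  {g: False, x: False}
  {x: True, g: False}
  {g: True, x: False}


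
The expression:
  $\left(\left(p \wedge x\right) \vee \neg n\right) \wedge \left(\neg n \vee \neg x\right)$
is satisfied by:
  {n: False}


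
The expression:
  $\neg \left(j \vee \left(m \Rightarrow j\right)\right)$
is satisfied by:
  {m: True, j: False}


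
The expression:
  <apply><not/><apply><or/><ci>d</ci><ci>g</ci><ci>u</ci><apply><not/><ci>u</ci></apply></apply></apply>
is never true.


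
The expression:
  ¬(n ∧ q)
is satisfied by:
  {q: False, n: False}
  {n: True, q: False}
  {q: True, n: False}


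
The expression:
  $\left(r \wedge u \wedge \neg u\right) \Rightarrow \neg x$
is always true.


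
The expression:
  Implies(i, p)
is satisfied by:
  {p: True, i: False}
  {i: False, p: False}
  {i: True, p: True}


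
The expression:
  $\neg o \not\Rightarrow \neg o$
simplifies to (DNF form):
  $\text{False}$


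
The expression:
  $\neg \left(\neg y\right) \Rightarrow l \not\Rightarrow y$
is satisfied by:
  {y: False}


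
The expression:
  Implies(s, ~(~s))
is always true.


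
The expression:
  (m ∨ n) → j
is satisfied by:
  {j: True, n: False, m: False}
  {m: True, j: True, n: False}
  {j: True, n: True, m: False}
  {m: True, j: True, n: True}
  {m: False, n: False, j: False}


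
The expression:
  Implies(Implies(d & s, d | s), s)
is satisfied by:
  {s: True}


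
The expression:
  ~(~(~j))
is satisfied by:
  {j: False}


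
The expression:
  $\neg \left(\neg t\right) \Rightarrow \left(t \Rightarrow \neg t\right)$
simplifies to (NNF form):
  $\neg t$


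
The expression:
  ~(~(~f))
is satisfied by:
  {f: False}


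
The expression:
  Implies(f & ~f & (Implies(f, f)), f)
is always true.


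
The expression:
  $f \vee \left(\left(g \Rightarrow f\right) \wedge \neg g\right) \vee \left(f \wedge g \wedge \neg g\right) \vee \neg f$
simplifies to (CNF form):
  $\text{True}$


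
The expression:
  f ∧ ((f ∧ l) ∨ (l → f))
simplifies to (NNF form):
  f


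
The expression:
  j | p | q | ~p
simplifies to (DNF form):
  True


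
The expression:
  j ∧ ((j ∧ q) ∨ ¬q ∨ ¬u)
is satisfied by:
  {j: True}


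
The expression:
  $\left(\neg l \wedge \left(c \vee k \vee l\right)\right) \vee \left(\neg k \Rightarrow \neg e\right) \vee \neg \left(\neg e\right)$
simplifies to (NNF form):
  $\text{True}$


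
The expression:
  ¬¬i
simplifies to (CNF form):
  i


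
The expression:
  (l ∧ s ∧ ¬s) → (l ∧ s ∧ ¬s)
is always true.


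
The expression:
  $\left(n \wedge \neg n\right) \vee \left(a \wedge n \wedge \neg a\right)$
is never true.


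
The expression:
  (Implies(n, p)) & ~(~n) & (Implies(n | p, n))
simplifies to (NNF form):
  n & p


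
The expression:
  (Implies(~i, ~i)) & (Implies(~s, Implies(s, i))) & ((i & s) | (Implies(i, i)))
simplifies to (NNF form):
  True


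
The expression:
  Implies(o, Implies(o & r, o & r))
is always true.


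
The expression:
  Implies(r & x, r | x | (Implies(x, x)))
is always true.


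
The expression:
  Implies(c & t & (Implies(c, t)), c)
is always true.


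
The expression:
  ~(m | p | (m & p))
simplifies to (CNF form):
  ~m & ~p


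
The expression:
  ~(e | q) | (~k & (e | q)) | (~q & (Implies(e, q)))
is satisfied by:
  {q: False, k: False, e: False}
  {e: True, q: False, k: False}
  {q: True, e: False, k: False}
  {e: True, q: True, k: False}
  {k: True, e: False, q: False}


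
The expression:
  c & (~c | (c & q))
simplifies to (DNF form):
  c & q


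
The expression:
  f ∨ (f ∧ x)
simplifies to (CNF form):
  f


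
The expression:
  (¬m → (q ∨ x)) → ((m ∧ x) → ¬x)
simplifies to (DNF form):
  ¬m ∨ ¬x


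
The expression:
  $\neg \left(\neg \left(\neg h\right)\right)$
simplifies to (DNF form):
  $\neg h$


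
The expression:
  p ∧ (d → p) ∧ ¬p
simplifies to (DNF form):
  False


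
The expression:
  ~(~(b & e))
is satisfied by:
  {e: True, b: True}


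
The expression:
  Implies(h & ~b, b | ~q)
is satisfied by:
  {b: True, h: False, q: False}
  {h: False, q: False, b: False}
  {b: True, q: True, h: False}
  {q: True, h: False, b: False}
  {b: True, h: True, q: False}
  {h: True, b: False, q: False}
  {b: True, q: True, h: True}


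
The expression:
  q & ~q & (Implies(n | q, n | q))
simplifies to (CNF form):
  False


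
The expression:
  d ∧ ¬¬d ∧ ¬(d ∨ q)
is never true.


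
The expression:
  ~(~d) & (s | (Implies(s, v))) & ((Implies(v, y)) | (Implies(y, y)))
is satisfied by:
  {d: True}


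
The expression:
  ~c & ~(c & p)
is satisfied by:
  {c: False}


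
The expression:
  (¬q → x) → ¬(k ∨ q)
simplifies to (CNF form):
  ¬q ∧ (¬k ∨ ¬x)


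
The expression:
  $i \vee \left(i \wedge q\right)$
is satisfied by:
  {i: True}


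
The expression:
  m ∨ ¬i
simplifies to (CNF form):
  m ∨ ¬i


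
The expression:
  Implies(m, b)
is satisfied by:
  {b: True, m: False}
  {m: False, b: False}
  {m: True, b: True}


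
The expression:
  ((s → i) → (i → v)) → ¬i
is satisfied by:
  {v: False, i: False}
  {i: True, v: False}
  {v: True, i: False}


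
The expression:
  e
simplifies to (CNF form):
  e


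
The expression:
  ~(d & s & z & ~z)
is always true.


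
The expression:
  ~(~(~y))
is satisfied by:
  {y: False}


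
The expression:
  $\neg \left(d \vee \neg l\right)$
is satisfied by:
  {l: True, d: False}


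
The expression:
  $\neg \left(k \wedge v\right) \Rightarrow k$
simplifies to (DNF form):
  $k$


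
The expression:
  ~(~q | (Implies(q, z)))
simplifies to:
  q & ~z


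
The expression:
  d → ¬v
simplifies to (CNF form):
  ¬d ∨ ¬v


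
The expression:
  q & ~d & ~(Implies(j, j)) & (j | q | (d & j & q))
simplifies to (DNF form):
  False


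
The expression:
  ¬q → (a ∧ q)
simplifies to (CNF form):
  q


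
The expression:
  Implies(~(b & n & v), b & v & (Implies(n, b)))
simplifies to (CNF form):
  b & v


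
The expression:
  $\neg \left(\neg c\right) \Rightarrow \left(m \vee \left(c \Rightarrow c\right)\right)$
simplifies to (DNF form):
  $\text{True}$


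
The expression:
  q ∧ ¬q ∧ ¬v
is never true.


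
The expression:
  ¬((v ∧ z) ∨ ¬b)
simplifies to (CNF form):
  b ∧ (¬v ∨ ¬z)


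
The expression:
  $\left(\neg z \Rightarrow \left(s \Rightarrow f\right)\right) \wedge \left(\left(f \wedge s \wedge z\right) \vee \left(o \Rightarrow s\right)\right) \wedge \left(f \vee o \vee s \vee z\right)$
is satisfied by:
  {z: True, s: True, f: True, o: False}
  {z: True, s: True, o: False, f: False}
  {z: True, f: True, o: False, s: False}
  {z: True, o: False, f: False, s: False}
  {s: True, f: True, o: False, z: False}
  {f: True, s: False, o: False, z: False}
  {z: True, s: True, o: True, f: True}
  {z: True, s: True, o: True, f: False}
  {s: True, o: True, f: True, z: False}


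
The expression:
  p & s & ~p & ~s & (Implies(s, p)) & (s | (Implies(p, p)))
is never true.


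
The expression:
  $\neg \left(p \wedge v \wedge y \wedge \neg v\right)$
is always true.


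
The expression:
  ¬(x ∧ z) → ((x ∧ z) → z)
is always true.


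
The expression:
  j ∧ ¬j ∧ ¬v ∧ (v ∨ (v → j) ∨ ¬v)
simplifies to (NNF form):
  False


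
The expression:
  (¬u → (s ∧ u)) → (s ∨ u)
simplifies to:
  True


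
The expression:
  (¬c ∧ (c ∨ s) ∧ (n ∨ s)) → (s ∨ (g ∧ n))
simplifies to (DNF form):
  True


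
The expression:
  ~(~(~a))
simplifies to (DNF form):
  ~a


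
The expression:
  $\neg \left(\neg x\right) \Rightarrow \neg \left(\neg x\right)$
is always true.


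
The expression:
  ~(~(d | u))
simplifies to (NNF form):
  d | u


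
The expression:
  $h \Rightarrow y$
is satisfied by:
  {y: True, h: False}
  {h: False, y: False}
  {h: True, y: True}


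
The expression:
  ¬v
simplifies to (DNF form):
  ¬v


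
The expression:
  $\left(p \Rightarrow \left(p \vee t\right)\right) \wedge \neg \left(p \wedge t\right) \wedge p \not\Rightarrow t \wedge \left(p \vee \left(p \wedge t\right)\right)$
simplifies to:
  $p \wedge \neg t$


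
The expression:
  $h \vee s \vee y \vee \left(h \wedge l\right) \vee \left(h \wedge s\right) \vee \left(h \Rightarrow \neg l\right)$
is always true.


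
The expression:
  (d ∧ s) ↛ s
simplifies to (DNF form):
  False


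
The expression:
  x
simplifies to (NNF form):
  x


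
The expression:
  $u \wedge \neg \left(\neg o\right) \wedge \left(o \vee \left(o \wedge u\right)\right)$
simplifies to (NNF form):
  $o \wedge u$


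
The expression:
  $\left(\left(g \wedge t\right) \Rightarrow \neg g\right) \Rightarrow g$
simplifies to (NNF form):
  $g$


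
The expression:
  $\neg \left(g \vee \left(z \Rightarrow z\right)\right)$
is never true.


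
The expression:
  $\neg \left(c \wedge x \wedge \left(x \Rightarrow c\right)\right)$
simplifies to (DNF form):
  $\neg c \vee \neg x$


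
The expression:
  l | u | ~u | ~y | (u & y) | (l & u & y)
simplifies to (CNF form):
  True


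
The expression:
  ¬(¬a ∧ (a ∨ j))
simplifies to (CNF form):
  a ∨ ¬j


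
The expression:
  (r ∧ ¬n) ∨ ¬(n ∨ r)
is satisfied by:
  {n: False}


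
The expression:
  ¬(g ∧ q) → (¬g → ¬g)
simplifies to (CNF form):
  True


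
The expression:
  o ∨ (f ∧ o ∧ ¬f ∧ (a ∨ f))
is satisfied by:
  {o: True}


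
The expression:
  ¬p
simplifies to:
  ¬p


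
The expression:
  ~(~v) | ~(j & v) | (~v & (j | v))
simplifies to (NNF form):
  True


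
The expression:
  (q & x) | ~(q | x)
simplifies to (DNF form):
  (q & x) | (~q & ~x)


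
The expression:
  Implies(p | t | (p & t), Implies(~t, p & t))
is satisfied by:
  {t: True, p: False}
  {p: False, t: False}
  {p: True, t: True}


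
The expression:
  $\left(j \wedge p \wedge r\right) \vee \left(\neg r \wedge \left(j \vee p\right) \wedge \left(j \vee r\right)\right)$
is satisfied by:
  {j: True, p: True, r: False}
  {j: True, p: False, r: False}
  {j: True, r: True, p: True}


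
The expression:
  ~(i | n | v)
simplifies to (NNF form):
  ~i & ~n & ~v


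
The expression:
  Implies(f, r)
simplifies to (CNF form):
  r | ~f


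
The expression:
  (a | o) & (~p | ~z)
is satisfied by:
  {a: True, o: True, p: False, z: False}
  {a: True, p: False, z: False, o: False}
  {o: True, p: False, z: False, a: False}
  {a: True, z: True, o: True, p: False}
  {a: True, z: True, p: False, o: False}
  {z: True, o: True, p: False, a: False}
  {o: True, a: True, p: True, z: False}
  {a: True, p: True, z: False, o: False}
  {o: True, p: True, z: False, a: False}


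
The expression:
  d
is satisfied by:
  {d: True}


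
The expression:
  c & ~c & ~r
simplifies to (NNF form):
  False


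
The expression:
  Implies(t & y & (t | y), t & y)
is always true.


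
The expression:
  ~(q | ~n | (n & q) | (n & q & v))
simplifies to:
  n & ~q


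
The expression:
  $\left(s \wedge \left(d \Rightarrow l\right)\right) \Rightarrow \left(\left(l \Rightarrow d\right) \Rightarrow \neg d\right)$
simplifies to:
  $\neg d \vee \neg l \vee \neg s$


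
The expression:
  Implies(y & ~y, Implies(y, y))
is always true.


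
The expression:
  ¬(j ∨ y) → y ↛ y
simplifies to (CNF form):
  j ∨ y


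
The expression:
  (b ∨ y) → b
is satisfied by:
  {b: True, y: False}
  {y: False, b: False}
  {y: True, b: True}


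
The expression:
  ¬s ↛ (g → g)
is never true.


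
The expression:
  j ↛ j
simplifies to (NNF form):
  False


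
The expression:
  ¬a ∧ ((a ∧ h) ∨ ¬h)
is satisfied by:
  {h: False, a: False}


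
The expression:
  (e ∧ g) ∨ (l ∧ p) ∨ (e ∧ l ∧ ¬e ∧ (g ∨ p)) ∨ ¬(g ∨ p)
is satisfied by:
  {e: True, l: True, g: False, p: False}
  {e: True, g: False, l: False, p: False}
  {l: True, e: False, g: False, p: False}
  {e: False, g: False, l: False, p: False}
  {e: True, p: True, l: True, g: False}
  {p: True, l: True, e: False, g: False}
  {e: True, g: True, l: True, p: False}
  {e: True, g: True, p: False, l: False}
  {e: True, g: True, p: True, l: True}
  {e: True, g: True, p: True, l: False}
  {g: True, p: True, l: True, e: False}


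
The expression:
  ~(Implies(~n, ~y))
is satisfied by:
  {y: True, n: False}


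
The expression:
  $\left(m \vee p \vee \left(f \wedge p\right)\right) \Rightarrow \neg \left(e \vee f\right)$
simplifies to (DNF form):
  $\left(\neg e \wedge \neg f\right) \vee \left(\neg m \wedge \neg p\right) \vee \left(\neg e \wedge \neg f \wedge \neg m\right) \vee \left(\neg e \wedge \neg f \wedge \neg p\right) \vee \left(\neg e \wedge \neg m \wedge \neg p\right) \vee \left(\neg f \wedge \neg m \wedge \neg p\right) \vee \left(\neg e \wedge \neg f \wedge \neg m \wedge \neg p\right)$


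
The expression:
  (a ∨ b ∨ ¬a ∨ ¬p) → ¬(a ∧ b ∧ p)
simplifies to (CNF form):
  ¬a ∨ ¬b ∨ ¬p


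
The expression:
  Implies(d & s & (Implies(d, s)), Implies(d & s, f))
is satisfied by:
  {f: True, s: False, d: False}
  {s: False, d: False, f: False}
  {d: True, f: True, s: False}
  {d: True, s: False, f: False}
  {f: True, s: True, d: False}
  {s: True, f: False, d: False}
  {d: True, s: True, f: True}


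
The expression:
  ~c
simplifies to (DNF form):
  ~c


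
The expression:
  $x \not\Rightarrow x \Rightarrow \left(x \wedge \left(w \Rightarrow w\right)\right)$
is always true.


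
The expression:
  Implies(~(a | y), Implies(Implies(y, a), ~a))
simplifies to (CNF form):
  True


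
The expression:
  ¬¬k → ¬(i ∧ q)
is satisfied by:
  {k: False, q: False, i: False}
  {i: True, k: False, q: False}
  {q: True, k: False, i: False}
  {i: True, q: True, k: False}
  {k: True, i: False, q: False}
  {i: True, k: True, q: False}
  {q: True, k: True, i: False}


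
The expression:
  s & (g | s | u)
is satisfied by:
  {s: True}


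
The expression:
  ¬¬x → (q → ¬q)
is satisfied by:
  {q: False, x: False}
  {x: True, q: False}
  {q: True, x: False}


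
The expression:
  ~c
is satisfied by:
  {c: False}


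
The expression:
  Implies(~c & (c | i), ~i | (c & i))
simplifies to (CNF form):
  c | ~i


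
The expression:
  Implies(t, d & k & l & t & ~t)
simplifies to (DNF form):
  ~t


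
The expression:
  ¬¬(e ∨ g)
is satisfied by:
  {e: True, g: True}
  {e: True, g: False}
  {g: True, e: False}


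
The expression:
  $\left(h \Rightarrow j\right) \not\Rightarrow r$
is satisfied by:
  {j: True, r: False, h: False}
  {r: False, h: False, j: False}
  {h: True, j: True, r: False}


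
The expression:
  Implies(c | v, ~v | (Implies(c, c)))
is always true.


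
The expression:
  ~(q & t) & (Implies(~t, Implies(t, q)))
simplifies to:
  ~q | ~t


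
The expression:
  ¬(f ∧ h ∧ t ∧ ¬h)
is always true.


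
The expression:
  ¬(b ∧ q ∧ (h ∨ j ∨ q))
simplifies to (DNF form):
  ¬b ∨ ¬q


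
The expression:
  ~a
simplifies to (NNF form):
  ~a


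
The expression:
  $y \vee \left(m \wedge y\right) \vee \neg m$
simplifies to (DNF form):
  $y \vee \neg m$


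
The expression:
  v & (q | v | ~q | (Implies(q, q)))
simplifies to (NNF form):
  v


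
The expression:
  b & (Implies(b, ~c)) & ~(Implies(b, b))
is never true.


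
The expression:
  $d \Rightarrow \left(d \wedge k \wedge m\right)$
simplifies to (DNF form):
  $\left(k \wedge m\right) \vee \neg d$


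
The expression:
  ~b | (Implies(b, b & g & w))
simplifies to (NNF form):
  ~b | (g & w)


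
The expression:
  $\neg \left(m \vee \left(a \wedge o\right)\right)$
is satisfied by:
  {o: False, m: False, a: False}
  {a: True, o: False, m: False}
  {o: True, a: False, m: False}


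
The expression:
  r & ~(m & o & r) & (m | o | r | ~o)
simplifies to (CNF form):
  r & (~m | ~o)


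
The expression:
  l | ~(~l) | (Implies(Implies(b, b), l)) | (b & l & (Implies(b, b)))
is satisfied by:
  {l: True}


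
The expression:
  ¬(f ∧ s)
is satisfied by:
  {s: False, f: False}
  {f: True, s: False}
  {s: True, f: False}


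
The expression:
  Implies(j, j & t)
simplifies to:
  t | ~j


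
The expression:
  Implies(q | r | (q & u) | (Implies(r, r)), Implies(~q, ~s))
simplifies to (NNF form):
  q | ~s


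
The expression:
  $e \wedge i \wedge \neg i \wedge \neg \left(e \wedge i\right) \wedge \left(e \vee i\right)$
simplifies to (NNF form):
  $\text{False}$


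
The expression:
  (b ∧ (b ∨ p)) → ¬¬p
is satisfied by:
  {p: True, b: False}
  {b: False, p: False}
  {b: True, p: True}


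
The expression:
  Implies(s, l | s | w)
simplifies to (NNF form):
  True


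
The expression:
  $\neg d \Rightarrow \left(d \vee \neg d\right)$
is always true.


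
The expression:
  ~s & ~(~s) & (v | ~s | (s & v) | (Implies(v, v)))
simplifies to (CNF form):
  False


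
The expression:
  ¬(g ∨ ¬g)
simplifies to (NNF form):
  False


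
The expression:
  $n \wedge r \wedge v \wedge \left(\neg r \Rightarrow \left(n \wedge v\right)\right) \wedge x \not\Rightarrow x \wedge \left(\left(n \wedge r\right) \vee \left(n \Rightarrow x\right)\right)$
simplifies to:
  $\text{False}$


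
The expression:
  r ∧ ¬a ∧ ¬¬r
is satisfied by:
  {r: True, a: False}


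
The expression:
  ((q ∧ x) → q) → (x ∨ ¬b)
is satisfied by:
  {x: True, b: False}
  {b: False, x: False}
  {b: True, x: True}


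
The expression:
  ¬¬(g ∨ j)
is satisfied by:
  {g: True, j: True}
  {g: True, j: False}
  {j: True, g: False}


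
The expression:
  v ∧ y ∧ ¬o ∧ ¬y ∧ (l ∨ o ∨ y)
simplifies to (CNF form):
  False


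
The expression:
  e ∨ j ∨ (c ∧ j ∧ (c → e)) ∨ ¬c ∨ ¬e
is always true.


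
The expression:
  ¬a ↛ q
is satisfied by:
  {q: True, a: False}
  {a: False, q: False}
  {a: True, q: True}


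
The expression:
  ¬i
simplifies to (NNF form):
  ¬i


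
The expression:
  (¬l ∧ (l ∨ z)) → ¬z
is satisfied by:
  {l: True, z: False}
  {z: False, l: False}
  {z: True, l: True}


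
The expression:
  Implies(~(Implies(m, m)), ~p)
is always true.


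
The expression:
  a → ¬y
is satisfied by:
  {y: False, a: False}
  {a: True, y: False}
  {y: True, a: False}


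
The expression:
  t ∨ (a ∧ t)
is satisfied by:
  {t: True}


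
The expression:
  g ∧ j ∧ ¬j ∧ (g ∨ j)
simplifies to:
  False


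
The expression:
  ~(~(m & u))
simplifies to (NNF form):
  m & u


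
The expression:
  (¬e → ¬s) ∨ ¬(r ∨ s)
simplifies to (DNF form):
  e ∨ ¬s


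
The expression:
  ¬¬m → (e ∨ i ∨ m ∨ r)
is always true.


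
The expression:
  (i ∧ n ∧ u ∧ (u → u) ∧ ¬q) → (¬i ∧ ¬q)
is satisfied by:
  {q: True, u: False, n: False, i: False}
  {i: False, u: False, q: False, n: False}
  {i: True, q: True, u: False, n: False}
  {i: True, u: False, q: False, n: False}
  {n: True, q: True, i: False, u: False}
  {n: True, i: False, u: False, q: False}
  {n: True, i: True, q: True, u: False}
  {n: True, i: True, u: False, q: False}
  {q: True, u: True, n: False, i: False}
  {u: True, n: False, q: False, i: False}
  {i: True, u: True, q: True, n: False}
  {i: True, u: True, n: False, q: False}
  {q: True, u: True, n: True, i: False}
  {u: True, n: True, i: False, q: False}
  {i: True, u: True, n: True, q: True}


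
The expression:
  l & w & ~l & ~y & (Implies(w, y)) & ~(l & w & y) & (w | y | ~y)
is never true.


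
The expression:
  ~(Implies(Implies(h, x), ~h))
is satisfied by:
  {h: True, x: True}


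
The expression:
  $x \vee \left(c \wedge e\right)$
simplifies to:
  $x \vee \left(c \wedge e\right)$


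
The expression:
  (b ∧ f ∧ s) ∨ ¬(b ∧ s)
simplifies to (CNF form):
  f ∨ ¬b ∨ ¬s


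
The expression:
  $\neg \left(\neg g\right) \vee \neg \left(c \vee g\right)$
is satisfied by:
  {g: True, c: False}
  {c: False, g: False}
  {c: True, g: True}


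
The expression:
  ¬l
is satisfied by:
  {l: False}


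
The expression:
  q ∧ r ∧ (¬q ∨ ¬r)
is never true.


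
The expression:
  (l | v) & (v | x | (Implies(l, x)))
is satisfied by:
  {v: True, l: True, x: True}
  {v: True, l: True, x: False}
  {v: True, x: True, l: False}
  {v: True, x: False, l: False}
  {l: True, x: True, v: False}


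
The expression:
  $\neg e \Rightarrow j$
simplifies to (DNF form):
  $e \vee j$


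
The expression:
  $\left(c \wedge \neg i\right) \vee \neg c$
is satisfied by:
  {c: False, i: False}
  {i: True, c: False}
  {c: True, i: False}


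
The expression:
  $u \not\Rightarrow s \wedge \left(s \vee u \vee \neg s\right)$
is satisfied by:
  {u: True, s: False}


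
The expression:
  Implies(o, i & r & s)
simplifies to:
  ~o | (i & r & s)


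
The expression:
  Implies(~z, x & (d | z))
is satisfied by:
  {x: True, z: True, d: True}
  {x: True, z: True, d: False}
  {z: True, d: True, x: False}
  {z: True, d: False, x: False}
  {x: True, d: True, z: False}


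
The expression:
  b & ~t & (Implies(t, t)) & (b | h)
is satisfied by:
  {b: True, t: False}


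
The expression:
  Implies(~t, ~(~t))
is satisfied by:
  {t: True}


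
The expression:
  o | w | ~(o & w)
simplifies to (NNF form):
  True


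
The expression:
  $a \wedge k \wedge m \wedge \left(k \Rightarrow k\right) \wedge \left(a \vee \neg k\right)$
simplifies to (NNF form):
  $a \wedge k \wedge m$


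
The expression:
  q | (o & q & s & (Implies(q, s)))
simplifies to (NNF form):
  q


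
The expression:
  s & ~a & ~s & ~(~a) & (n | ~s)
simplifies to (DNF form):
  False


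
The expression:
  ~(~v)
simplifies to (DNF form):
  v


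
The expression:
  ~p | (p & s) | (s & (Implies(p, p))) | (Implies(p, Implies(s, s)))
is always true.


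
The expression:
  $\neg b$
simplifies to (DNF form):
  $\neg b$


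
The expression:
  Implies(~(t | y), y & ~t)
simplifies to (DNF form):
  t | y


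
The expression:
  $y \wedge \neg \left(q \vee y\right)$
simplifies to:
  $\text{False}$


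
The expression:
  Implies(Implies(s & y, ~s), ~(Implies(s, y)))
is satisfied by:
  {s: True}


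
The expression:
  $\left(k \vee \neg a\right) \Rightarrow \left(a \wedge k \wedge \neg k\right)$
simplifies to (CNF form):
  $a \wedge \neg k$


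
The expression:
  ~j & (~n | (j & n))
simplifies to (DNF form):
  ~j & ~n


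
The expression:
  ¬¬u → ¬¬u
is always true.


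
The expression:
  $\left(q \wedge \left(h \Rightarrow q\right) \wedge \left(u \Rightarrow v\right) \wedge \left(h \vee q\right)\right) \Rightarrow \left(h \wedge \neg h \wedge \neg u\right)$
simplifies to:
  $\left(u \wedge \neg v\right) \vee \neg q$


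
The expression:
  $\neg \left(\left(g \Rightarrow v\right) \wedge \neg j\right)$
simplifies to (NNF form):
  $j \vee \left(g \wedge \neg v\right)$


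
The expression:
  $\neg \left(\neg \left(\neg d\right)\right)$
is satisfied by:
  {d: False}


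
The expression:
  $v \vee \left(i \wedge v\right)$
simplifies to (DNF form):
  $v$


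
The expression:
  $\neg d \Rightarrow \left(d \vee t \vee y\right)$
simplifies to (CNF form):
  $d \vee t \vee y$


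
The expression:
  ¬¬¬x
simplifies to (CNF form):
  ¬x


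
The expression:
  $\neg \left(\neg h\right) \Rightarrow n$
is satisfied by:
  {n: True, h: False}
  {h: False, n: False}
  {h: True, n: True}


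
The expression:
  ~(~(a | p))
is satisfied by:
  {a: True, p: True}
  {a: True, p: False}
  {p: True, a: False}


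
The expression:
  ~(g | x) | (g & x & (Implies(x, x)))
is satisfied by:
  {x: False, g: False}
  {g: True, x: True}


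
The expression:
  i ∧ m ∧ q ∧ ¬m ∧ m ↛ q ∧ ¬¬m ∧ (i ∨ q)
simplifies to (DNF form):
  False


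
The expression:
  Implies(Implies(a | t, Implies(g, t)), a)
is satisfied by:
  {a: True}


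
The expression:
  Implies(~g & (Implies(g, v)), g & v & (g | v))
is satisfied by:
  {g: True}


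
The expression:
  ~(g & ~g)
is always true.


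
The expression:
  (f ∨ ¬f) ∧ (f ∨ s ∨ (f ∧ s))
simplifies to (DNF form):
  f ∨ s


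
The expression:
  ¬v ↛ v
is always true.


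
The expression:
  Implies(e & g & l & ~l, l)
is always true.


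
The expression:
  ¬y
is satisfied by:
  {y: False}


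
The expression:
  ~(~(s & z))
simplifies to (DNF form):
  s & z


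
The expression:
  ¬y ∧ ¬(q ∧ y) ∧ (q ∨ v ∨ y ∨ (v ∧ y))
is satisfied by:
  {q: True, v: True, y: False}
  {q: True, y: False, v: False}
  {v: True, y: False, q: False}


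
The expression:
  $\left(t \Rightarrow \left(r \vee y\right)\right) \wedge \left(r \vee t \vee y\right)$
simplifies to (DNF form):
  $r \vee y$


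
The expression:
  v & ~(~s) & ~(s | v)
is never true.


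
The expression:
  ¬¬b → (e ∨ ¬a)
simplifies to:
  e ∨ ¬a ∨ ¬b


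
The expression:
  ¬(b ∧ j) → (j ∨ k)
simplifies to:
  j ∨ k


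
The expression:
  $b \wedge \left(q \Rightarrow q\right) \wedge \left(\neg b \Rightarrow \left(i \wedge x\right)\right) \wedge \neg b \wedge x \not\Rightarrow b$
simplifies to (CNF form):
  $\text{False}$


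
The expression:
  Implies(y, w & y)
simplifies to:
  w | ~y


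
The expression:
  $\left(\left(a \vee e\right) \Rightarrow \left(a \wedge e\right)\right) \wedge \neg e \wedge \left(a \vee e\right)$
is never true.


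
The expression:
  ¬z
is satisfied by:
  {z: False}


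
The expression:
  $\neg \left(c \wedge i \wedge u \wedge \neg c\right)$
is always true.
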